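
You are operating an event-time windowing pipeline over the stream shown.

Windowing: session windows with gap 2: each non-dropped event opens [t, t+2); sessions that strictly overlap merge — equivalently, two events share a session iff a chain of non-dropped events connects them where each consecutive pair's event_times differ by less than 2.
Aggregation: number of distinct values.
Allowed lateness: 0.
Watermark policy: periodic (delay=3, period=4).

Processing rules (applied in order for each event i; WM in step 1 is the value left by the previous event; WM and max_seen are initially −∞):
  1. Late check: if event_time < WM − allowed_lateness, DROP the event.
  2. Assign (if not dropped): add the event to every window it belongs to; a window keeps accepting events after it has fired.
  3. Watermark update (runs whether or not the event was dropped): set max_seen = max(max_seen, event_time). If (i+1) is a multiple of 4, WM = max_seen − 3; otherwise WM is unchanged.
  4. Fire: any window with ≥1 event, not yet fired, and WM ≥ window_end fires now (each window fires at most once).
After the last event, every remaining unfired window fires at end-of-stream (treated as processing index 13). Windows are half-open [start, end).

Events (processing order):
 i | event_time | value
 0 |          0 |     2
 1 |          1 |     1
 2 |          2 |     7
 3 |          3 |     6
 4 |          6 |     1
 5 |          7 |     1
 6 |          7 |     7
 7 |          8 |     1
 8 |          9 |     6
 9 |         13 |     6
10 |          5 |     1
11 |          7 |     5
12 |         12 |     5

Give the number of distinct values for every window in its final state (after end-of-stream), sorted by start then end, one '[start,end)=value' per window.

i=0 t=0 v=2: → [0,2); WM=−∞
i=1 t=1 v=1: → [0,3); WM=−∞
i=2 t=2 v=7: → [0,4); WM=−∞
i=3 t=3 v=6: → [0,5); WM=0
i=4 t=6 v=1: → [6,8); WM=0
i=5 t=7 v=1: → [6,9); WM=0
i=6 t=7 v=7: → [6,9); WM=0
i=7 t=8 v=1: → [6,10); WM=5
i=8 t=9 v=6: → [6,11); WM=5
i=9 t=13 v=6: → [13,15); WM=5
i=10 t=5 v=1: → [5,11); WM=5
i=11 t=7 v=5: → [5,11); WM=10
i=12 t=12 v=5: → [12,15); WM=10

[0,5)=4 [5,11)=4 [12,15)=2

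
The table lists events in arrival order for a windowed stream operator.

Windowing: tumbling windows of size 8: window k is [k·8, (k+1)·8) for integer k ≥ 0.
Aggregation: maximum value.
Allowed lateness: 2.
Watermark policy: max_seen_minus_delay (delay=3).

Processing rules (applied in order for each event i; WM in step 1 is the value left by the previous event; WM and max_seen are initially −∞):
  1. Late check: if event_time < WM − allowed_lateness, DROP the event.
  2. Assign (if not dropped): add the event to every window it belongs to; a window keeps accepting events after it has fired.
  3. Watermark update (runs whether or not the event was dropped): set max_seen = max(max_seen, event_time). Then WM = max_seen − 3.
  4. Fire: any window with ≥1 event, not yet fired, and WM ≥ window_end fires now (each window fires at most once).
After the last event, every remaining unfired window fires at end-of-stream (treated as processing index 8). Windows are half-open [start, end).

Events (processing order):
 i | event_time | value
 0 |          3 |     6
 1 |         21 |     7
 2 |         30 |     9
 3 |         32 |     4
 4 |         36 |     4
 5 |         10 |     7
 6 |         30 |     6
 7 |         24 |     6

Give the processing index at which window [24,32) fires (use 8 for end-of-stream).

4

i=0 t=3 v=6: → [0,8); WM=0
i=1 t=21 v=7: → [16,24); WM=18; [0,8) fires=6
i=2 t=30 v=9: → [24,32); WM=27; [16,24) fires=7
i=3 t=32 v=4: → [32,40); WM=29
i=4 t=36 v=4: → [32,40); WM=33; [24,32) fires=9
i=5 t=10 v=7: DROP (t<33-2); WM=33
i=6 t=30 v=6: DROP (t<33-2); WM=33
i=7 t=24 v=6: DROP (t<33-2); WM=33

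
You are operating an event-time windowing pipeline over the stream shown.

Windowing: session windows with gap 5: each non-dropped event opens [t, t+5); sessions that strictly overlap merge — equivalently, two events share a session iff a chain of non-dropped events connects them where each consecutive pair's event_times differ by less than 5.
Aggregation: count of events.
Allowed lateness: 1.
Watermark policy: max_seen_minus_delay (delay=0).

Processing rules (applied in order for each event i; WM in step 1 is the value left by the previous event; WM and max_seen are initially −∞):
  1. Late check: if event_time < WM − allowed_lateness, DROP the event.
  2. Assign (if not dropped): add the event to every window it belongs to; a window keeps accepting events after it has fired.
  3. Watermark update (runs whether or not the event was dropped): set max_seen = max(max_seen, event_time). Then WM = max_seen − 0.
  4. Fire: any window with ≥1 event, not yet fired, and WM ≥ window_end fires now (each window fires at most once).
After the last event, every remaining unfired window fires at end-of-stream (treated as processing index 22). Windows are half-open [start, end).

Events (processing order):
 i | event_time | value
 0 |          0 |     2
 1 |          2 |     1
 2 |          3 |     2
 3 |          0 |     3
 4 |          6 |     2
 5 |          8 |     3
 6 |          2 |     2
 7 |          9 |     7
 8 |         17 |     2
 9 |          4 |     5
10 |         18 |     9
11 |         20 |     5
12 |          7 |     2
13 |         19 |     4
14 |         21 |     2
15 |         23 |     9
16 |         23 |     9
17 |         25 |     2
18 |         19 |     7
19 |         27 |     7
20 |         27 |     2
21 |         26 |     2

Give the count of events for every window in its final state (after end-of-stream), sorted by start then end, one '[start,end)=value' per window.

[0,14)=6 [17,32)=11

i=0 t=0 v=2: → [0,5); WM=0
i=1 t=2 v=1: → [0,7); WM=2
i=2 t=3 v=2: → [0,8); WM=3
i=3 t=0 v=3: DROP (t<3-1); WM=3
i=4 t=6 v=2: → [0,11); WM=6
i=5 t=8 v=3: → [0,13); WM=8
i=6 t=2 v=2: DROP (t<8-1); WM=8
i=7 t=9 v=7: → [0,14); WM=9
i=8 t=17 v=2: → [17,22); WM=17
i=9 t=4 v=5: DROP (t<17-1); WM=17
i=10 t=18 v=9: → [17,23); WM=18
i=11 t=20 v=5: → [17,25); WM=20
i=12 t=7 v=2: DROP (t<20-1); WM=20
i=13 t=19 v=4: → [17,25); WM=20
i=14 t=21 v=2: → [17,26); WM=21
i=15 t=23 v=9: → [17,28); WM=23
i=16 t=23 v=9: → [17,28); WM=23
i=17 t=25 v=2: → [17,30); WM=25
i=18 t=19 v=7: DROP (t<25-1); WM=25
i=19 t=27 v=7: → [17,32); WM=27
i=20 t=27 v=2: → [17,32); WM=27
i=21 t=26 v=2: → [17,32); WM=27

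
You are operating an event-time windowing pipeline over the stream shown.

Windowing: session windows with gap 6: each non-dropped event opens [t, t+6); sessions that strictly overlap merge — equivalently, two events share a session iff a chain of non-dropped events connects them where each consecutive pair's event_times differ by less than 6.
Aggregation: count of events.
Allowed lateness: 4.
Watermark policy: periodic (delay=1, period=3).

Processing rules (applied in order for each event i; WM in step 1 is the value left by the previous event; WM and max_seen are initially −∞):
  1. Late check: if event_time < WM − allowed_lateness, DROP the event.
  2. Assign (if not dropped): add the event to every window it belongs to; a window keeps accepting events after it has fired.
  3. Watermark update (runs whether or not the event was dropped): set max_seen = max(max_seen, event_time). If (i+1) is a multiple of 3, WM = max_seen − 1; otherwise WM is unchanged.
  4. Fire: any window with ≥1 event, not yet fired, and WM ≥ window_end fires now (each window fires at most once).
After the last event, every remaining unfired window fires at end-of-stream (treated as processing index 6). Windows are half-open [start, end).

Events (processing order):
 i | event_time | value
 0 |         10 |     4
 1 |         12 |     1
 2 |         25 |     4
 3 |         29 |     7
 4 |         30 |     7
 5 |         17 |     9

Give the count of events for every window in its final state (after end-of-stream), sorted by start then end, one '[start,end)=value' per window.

i=0 t=10 v=4: → [10,16); WM=−∞
i=1 t=12 v=1: → [10,18); WM=−∞
i=2 t=25 v=4: → [25,31); WM=24
i=3 t=29 v=7: → [25,35); WM=24
i=4 t=30 v=7: → [25,36); WM=24
i=5 t=17 v=9: DROP (t<24-4); WM=29

[10,18)=2 [25,36)=3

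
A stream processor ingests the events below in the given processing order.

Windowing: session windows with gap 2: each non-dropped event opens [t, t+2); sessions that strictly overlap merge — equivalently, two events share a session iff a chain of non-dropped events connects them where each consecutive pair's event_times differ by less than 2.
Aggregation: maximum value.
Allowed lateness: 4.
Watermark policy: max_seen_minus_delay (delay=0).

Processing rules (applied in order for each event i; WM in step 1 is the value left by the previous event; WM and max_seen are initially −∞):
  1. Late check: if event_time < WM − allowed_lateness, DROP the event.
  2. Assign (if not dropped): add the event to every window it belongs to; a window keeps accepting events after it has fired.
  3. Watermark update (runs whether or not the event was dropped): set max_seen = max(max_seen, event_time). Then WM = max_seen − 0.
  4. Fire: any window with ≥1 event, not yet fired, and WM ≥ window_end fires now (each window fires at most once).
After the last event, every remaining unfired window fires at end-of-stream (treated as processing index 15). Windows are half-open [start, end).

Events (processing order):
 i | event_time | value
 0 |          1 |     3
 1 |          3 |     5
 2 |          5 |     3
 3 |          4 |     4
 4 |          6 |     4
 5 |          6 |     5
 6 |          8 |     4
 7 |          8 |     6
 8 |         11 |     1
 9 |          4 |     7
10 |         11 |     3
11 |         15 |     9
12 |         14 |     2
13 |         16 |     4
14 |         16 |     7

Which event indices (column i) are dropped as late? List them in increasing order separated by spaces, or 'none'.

i=0 t=1 v=3: → [1,3); WM=1
i=1 t=3 v=5: → [3,5); WM=3
i=2 t=5 v=3: → [5,7); WM=5
i=3 t=4 v=4: → [3,7); WM=5
i=4 t=6 v=4: → [3,8); WM=6
i=5 t=6 v=5: → [3,8); WM=6
i=6 t=8 v=4: → [8,10); WM=8
i=7 t=8 v=6: → [8,10); WM=8
i=8 t=11 v=1: → [11,13); WM=11
i=9 t=4 v=7: DROP (t<11-4); WM=11
i=10 t=11 v=3: → [11,13); WM=11
i=11 t=15 v=9: → [15,17); WM=15
i=12 t=14 v=2: → [14,17); WM=15
i=13 t=16 v=4: → [14,18); WM=16
i=14 t=16 v=7: → [14,18); WM=16

9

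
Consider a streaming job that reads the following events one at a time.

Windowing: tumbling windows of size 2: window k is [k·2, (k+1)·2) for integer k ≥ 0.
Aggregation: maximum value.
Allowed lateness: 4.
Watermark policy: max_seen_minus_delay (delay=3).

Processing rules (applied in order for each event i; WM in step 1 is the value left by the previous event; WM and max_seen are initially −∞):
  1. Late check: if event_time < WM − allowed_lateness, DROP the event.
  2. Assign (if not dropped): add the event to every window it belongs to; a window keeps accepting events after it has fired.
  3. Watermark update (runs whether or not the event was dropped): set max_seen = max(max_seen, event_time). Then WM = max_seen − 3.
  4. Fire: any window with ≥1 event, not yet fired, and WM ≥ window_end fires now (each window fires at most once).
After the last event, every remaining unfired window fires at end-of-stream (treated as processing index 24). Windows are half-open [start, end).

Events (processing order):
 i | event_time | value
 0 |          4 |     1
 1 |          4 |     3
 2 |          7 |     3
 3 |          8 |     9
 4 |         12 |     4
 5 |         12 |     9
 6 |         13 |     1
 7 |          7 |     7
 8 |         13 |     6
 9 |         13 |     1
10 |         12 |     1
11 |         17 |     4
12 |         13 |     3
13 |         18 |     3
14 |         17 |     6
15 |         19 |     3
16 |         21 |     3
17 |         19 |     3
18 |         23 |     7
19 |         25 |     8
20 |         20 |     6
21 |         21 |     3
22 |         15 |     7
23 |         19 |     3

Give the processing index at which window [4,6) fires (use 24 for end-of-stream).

i=0 t=4 v=1: → [4,6); WM=1
i=1 t=4 v=3: → [4,6); WM=1
i=2 t=7 v=3: → [6,8); WM=4
i=3 t=8 v=9: → [8,10); WM=5
i=4 t=12 v=4: → [12,14); WM=9; [4,6) fires=3 [6,8) fires=3
i=5 t=12 v=9: → [12,14); WM=9
i=6 t=13 v=1: → [12,14); WM=10; [8,10) fires=9
i=7 t=7 v=7: → [6,8); WM=10
i=8 t=13 v=6: → [12,14); WM=10
i=9 t=13 v=1: → [12,14); WM=10
i=10 t=12 v=1: → [12,14); WM=10
i=11 t=17 v=4: → [16,18); WM=14; [12,14) fires=9
i=12 t=13 v=3: → [12,14); WM=14
i=13 t=18 v=3: → [18,20); WM=15
i=14 t=17 v=6: → [16,18); WM=15
i=15 t=19 v=3: → [18,20); WM=16
i=16 t=21 v=3: → [20,22); WM=18; [16,18) fires=6
i=17 t=19 v=3: → [18,20); WM=18
i=18 t=23 v=7: → [22,24); WM=20; [18,20) fires=3
i=19 t=25 v=8: → [24,26); WM=22; [20,22) fires=3
i=20 t=20 v=6: → [20,22); WM=22
i=21 t=21 v=3: → [20,22); WM=22
i=22 t=15 v=7: DROP (t<22-4); WM=22
i=23 t=19 v=3: → [18,20); WM=22

4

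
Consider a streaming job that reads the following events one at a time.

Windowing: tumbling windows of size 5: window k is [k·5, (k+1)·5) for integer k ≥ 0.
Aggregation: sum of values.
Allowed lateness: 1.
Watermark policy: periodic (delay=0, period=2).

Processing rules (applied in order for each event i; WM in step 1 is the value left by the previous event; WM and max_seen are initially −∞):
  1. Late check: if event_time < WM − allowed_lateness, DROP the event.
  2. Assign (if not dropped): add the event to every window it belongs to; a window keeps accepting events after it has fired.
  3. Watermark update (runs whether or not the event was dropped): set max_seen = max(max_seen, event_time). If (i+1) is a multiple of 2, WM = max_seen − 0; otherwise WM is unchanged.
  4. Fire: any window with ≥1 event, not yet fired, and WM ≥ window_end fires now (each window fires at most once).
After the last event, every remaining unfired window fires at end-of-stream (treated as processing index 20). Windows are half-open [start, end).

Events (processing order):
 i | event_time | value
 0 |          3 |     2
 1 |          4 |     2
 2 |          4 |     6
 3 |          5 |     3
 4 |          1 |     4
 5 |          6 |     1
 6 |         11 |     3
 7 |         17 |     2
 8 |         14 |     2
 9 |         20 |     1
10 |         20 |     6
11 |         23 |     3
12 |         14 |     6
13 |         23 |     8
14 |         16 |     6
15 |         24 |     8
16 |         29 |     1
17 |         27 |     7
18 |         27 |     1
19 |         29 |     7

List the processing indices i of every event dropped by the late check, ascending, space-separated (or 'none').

4 8 12 14 18

i=0 t=3 v=2: → [0,5); WM=−∞
i=1 t=4 v=2: → [0,5); WM=4
i=2 t=4 v=6: → [0,5); WM=4
i=3 t=5 v=3: → [5,10); WM=5; [0,5) fires=10
i=4 t=1 v=4: DROP (t<5-1); WM=5
i=5 t=6 v=1: → [5,10); WM=6
i=6 t=11 v=3: → [10,15); WM=6
i=7 t=17 v=2: → [15,20); WM=17; [5,10) fires=4 [10,15) fires=3
i=8 t=14 v=2: DROP (t<17-1); WM=17
i=9 t=20 v=1: → [20,25); WM=20; [15,20) fires=2
i=10 t=20 v=6: → [20,25); WM=20
i=11 t=23 v=3: → [20,25); WM=23
i=12 t=14 v=6: DROP (t<23-1); WM=23
i=13 t=23 v=8: → [20,25); WM=23
i=14 t=16 v=6: DROP (t<23-1); WM=23
i=15 t=24 v=8: → [20,25); WM=24
i=16 t=29 v=1: → [25,30); WM=24
i=17 t=27 v=7: → [25,30); WM=29; [20,25) fires=26
i=18 t=27 v=1: DROP (t<29-1); WM=29
i=19 t=29 v=7: → [25,30); WM=29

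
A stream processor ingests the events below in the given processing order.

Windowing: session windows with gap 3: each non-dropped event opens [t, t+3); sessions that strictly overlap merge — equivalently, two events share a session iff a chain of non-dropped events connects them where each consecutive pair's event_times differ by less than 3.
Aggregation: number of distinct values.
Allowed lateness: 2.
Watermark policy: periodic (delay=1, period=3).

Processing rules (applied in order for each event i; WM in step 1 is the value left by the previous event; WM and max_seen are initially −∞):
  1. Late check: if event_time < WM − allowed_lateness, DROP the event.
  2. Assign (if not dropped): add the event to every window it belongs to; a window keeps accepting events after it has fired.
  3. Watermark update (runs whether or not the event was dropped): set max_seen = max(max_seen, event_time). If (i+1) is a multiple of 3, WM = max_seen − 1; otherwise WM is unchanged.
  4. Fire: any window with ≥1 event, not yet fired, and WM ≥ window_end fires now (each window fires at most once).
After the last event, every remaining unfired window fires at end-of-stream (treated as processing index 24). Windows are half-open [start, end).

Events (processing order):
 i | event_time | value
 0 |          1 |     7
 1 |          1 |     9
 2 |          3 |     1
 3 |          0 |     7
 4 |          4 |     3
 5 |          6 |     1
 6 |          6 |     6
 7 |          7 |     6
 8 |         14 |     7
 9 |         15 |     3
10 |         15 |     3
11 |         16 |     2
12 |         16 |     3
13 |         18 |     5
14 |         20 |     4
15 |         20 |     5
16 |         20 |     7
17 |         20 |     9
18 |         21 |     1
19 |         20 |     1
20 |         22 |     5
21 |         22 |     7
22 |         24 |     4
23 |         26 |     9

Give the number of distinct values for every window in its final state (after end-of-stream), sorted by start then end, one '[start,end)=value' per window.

[0,10)=5 [14,29)=7

i=0 t=1 v=7: → [1,4); WM=−∞
i=1 t=1 v=9: → [1,4); WM=−∞
i=2 t=3 v=1: → [1,6); WM=2
i=3 t=0 v=7: → [0,6); WM=2
i=4 t=4 v=3: → [0,7); WM=2
i=5 t=6 v=1: → [0,9); WM=5
i=6 t=6 v=6: → [0,9); WM=5
i=7 t=7 v=6: → [0,10); WM=5
i=8 t=14 v=7: → [14,17); WM=13
i=9 t=15 v=3: → [14,18); WM=13
i=10 t=15 v=3: → [14,18); WM=13
i=11 t=16 v=2: → [14,19); WM=15
i=12 t=16 v=3: → [14,19); WM=15
i=13 t=18 v=5: → [14,21); WM=15
i=14 t=20 v=4: → [14,23); WM=19
i=15 t=20 v=5: → [14,23); WM=19
i=16 t=20 v=7: → [14,23); WM=19
i=17 t=20 v=9: → [14,23); WM=19
i=18 t=21 v=1: → [14,24); WM=19
i=19 t=20 v=1: → [14,24); WM=19
i=20 t=22 v=5: → [14,25); WM=21
i=21 t=22 v=7: → [14,25); WM=21
i=22 t=24 v=4: → [14,27); WM=21
i=23 t=26 v=9: → [14,29); WM=25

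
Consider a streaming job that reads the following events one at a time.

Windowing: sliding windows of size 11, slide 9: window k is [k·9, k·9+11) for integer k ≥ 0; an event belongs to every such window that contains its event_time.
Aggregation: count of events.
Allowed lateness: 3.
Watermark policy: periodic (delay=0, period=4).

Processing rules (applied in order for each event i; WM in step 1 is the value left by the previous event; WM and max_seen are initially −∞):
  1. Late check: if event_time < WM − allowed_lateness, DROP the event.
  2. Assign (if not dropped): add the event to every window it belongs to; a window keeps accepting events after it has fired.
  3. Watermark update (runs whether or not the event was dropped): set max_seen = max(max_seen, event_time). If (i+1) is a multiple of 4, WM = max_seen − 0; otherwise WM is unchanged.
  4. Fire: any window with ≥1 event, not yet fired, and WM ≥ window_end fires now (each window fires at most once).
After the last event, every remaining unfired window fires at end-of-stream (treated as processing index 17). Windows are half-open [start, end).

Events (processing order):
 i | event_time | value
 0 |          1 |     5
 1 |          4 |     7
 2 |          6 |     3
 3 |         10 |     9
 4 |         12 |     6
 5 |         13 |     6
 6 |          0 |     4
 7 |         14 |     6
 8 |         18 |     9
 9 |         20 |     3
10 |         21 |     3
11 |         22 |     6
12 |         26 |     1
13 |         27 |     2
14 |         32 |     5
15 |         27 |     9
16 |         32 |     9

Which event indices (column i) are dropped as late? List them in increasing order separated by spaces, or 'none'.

6

i=0 t=1 v=5: → [0,11); WM=−∞
i=1 t=4 v=7: → [0,11); WM=−∞
i=2 t=6 v=3: → [0,11); WM=−∞
i=3 t=10 v=9: → [9,20),[0,11); WM=10
i=4 t=12 v=6: → [9,20); WM=10
i=5 t=13 v=6: → [9,20); WM=10
i=6 t=0 v=4: DROP (t<10-3); WM=10
i=7 t=14 v=6: → [9,20); WM=14; [0,11) fires=4
i=8 t=18 v=9: → [18,29),[9,20); WM=14
i=9 t=20 v=3: → [18,29); WM=14
i=10 t=21 v=3: → [18,29); WM=14
i=11 t=22 v=6: → [18,29); WM=22; [9,20) fires=5
i=12 t=26 v=1: → [18,29); WM=22
i=13 t=27 v=2: → [27,38),[18,29); WM=22
i=14 t=32 v=5: → [27,38); WM=22
i=15 t=27 v=9: → [27,38),[18,29); WM=32; [18,29) fires=7
i=16 t=32 v=9: → [27,38); WM=32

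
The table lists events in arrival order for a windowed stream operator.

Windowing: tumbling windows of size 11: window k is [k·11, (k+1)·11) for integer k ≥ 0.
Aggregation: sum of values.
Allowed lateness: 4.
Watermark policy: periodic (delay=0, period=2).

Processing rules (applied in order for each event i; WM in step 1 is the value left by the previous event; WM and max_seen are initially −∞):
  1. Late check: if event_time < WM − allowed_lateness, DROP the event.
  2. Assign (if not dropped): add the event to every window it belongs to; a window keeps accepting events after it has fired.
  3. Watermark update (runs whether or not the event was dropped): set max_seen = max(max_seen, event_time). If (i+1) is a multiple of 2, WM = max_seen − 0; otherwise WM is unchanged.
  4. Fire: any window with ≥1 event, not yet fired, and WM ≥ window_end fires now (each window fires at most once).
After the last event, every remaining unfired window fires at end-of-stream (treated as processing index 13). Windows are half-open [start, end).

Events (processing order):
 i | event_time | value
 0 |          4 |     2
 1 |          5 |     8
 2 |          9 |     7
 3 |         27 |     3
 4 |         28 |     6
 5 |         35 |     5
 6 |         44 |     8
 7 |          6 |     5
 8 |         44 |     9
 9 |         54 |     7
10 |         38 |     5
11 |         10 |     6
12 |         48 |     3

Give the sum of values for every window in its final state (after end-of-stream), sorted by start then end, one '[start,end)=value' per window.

i=0 t=4 v=2: → [0,11); WM=−∞
i=1 t=5 v=8: → [0,11); WM=5
i=2 t=9 v=7: → [0,11); WM=5
i=3 t=27 v=3: → [22,33); WM=27; [0,11) fires=17
i=4 t=28 v=6: → [22,33); WM=27
i=5 t=35 v=5: → [33,44); WM=35; [22,33) fires=9
i=6 t=44 v=8: → [44,55); WM=35
i=7 t=6 v=5: DROP (t<35-4); WM=44; [33,44) fires=5
i=8 t=44 v=9: → [44,55); WM=44
i=9 t=54 v=7: → [44,55); WM=54
i=10 t=38 v=5: DROP (t<54-4); WM=54
i=11 t=10 v=6: DROP (t<54-4); WM=54
i=12 t=48 v=3: DROP (t<54-4); WM=54

[0,11)=17 [22,33)=9 [33,44)=5 [44,55)=24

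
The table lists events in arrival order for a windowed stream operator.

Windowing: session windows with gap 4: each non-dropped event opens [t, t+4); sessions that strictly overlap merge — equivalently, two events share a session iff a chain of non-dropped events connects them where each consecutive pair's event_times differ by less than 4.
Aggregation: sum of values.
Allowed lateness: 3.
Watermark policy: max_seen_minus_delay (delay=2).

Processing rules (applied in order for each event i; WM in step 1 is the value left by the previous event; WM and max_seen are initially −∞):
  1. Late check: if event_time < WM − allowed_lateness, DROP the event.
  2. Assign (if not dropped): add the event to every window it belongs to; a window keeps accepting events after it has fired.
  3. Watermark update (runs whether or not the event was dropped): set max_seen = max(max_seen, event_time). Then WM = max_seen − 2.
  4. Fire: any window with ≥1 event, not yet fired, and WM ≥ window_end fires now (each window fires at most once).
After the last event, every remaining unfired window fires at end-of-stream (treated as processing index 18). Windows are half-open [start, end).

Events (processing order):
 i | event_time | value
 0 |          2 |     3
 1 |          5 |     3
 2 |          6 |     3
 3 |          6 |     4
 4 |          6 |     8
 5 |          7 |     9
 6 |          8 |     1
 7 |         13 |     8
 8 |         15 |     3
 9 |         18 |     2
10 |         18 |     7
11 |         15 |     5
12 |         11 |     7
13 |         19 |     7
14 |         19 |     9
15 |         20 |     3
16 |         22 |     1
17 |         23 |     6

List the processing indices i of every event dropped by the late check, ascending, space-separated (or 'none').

i=0 t=2 v=3: → [2,6); WM=0
i=1 t=5 v=3: → [2,9); WM=3
i=2 t=6 v=3: → [2,10); WM=4
i=3 t=6 v=4: → [2,10); WM=4
i=4 t=6 v=8: → [2,10); WM=4
i=5 t=7 v=9: → [2,11); WM=5
i=6 t=8 v=1: → [2,12); WM=6
i=7 t=13 v=8: → [13,17); WM=11
i=8 t=15 v=3: → [13,19); WM=13
i=9 t=18 v=2: → [13,22); WM=16
i=10 t=18 v=7: → [13,22); WM=16
i=11 t=15 v=5: → [13,22); WM=16
i=12 t=11 v=7: DROP (t<16-3); WM=16
i=13 t=19 v=7: → [13,23); WM=17
i=14 t=19 v=9: → [13,23); WM=17
i=15 t=20 v=3: → [13,24); WM=18
i=16 t=22 v=1: → [13,26); WM=20
i=17 t=23 v=6: → [13,27); WM=21

12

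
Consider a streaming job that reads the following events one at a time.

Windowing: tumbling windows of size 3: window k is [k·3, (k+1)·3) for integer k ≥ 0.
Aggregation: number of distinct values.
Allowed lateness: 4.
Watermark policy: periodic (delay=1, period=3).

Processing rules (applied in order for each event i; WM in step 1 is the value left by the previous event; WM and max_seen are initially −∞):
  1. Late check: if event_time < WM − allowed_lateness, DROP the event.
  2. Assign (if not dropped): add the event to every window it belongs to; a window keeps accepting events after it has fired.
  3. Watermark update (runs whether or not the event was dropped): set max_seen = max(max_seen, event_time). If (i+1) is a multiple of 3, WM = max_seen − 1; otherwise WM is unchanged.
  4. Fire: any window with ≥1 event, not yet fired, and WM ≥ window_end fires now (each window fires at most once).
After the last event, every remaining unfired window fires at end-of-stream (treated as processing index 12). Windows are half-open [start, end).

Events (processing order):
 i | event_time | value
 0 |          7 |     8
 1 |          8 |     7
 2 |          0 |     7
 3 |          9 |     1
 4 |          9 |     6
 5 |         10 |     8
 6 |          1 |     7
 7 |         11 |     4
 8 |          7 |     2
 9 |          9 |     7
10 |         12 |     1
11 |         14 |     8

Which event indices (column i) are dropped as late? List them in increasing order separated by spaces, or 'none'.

i=0 t=7 v=8: → [6,9); WM=−∞
i=1 t=8 v=7: → [6,9); WM=−∞
i=2 t=0 v=7: → [0,3); WM=7; [0,3) fires=1
i=3 t=9 v=1: → [9,12); WM=7
i=4 t=9 v=6: → [9,12); WM=7
i=5 t=10 v=8: → [9,12); WM=9; [6,9) fires=2
i=6 t=1 v=7: DROP (t<9-4); WM=9
i=7 t=11 v=4: → [9,12); WM=9
i=8 t=7 v=2: → [6,9); WM=10
i=9 t=9 v=7: → [9,12); WM=10
i=10 t=12 v=1: → [12,15); WM=10
i=11 t=14 v=8: → [12,15); WM=13; [9,12) fires=5

6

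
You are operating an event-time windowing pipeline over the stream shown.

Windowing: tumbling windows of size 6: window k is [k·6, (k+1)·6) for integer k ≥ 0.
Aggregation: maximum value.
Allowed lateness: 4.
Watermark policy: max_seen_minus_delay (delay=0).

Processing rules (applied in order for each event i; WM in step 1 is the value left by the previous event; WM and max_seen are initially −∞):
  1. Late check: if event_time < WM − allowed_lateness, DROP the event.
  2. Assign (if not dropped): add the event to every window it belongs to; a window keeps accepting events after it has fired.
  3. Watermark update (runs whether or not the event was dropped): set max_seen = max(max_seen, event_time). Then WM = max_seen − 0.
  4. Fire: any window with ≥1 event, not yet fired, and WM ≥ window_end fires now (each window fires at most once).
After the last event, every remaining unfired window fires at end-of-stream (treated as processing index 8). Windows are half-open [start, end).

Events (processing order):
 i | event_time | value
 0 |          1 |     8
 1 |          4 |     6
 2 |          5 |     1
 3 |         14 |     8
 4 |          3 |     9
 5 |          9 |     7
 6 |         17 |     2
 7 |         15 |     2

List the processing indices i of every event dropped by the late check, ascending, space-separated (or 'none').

4 5

i=0 t=1 v=8: → [0,6); WM=1
i=1 t=4 v=6: → [0,6); WM=4
i=2 t=5 v=1: → [0,6); WM=5
i=3 t=14 v=8: → [12,18); WM=14; [0,6) fires=8
i=4 t=3 v=9: DROP (t<14-4); WM=14
i=5 t=9 v=7: DROP (t<14-4); WM=14
i=6 t=17 v=2: → [12,18); WM=17
i=7 t=15 v=2: → [12,18); WM=17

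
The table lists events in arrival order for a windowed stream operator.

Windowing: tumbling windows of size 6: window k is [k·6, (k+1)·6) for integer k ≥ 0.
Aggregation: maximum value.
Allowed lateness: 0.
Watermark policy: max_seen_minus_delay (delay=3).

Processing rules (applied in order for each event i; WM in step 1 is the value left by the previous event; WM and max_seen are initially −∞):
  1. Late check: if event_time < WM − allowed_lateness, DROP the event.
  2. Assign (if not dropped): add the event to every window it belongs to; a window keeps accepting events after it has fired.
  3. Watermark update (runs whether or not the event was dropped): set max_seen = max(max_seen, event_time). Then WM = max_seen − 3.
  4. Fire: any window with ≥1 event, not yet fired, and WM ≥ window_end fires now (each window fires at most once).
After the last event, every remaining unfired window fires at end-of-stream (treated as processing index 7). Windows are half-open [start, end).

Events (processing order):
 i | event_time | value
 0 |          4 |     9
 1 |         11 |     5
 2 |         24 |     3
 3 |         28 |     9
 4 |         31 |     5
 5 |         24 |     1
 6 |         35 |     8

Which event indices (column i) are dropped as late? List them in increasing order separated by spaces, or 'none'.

i=0 t=4 v=9: → [0,6); WM=1
i=1 t=11 v=5: → [6,12); WM=8; [0,6) fires=9
i=2 t=24 v=3: → [24,30); WM=21; [6,12) fires=5
i=3 t=28 v=9: → [24,30); WM=25
i=4 t=31 v=5: → [30,36); WM=28
i=5 t=24 v=1: DROP (t<28-0); WM=28
i=6 t=35 v=8: → [30,36); WM=32; [24,30) fires=9

5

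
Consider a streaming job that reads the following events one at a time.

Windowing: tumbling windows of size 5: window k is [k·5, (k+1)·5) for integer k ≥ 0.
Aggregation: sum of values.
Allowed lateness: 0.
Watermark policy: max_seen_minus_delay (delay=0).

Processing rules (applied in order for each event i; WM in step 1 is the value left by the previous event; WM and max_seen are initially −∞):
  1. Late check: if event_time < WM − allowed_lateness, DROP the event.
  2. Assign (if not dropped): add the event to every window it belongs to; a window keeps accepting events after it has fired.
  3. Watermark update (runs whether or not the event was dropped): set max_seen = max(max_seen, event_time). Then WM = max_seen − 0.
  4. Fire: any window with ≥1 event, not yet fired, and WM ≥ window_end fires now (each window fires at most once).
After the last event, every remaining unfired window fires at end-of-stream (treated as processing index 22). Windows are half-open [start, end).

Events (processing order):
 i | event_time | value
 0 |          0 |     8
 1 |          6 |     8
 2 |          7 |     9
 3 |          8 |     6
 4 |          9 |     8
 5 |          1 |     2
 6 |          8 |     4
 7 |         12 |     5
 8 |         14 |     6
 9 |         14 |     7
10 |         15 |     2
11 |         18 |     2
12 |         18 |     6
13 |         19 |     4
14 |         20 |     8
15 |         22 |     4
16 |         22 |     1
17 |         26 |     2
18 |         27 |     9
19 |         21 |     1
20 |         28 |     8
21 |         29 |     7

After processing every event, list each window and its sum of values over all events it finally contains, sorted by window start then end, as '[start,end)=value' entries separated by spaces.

i=0 t=0 v=8: → [0,5); WM=0
i=1 t=6 v=8: → [5,10); WM=6; [0,5) fires=8
i=2 t=7 v=9: → [5,10); WM=7
i=3 t=8 v=6: → [5,10); WM=8
i=4 t=9 v=8: → [5,10); WM=9
i=5 t=1 v=2: DROP (t<9-0); WM=9
i=6 t=8 v=4: DROP (t<9-0); WM=9
i=7 t=12 v=5: → [10,15); WM=12; [5,10) fires=31
i=8 t=14 v=6: → [10,15); WM=14
i=9 t=14 v=7: → [10,15); WM=14
i=10 t=15 v=2: → [15,20); WM=15; [10,15) fires=18
i=11 t=18 v=2: → [15,20); WM=18
i=12 t=18 v=6: → [15,20); WM=18
i=13 t=19 v=4: → [15,20); WM=19
i=14 t=20 v=8: → [20,25); WM=20; [15,20) fires=14
i=15 t=22 v=4: → [20,25); WM=22
i=16 t=22 v=1: → [20,25); WM=22
i=17 t=26 v=2: → [25,30); WM=26; [20,25) fires=13
i=18 t=27 v=9: → [25,30); WM=27
i=19 t=21 v=1: DROP (t<27-0); WM=27
i=20 t=28 v=8: → [25,30); WM=28
i=21 t=29 v=7: → [25,30); WM=29

[0,5)=8 [5,10)=31 [10,15)=18 [15,20)=14 [20,25)=13 [25,30)=26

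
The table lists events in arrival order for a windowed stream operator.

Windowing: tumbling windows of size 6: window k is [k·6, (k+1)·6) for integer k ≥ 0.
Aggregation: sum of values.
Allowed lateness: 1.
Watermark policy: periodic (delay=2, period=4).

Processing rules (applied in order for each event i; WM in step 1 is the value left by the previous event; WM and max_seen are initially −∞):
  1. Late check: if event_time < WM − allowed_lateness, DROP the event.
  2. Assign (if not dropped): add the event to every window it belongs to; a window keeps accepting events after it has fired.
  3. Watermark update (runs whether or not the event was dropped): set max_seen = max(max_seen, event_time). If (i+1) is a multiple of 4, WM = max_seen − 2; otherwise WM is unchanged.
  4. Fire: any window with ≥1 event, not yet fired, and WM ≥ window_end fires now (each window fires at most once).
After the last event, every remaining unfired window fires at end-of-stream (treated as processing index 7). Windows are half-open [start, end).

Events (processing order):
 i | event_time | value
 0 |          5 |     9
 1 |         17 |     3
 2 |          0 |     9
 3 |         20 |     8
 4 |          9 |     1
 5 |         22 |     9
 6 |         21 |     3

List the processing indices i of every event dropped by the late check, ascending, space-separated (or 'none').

4

i=0 t=5 v=9: → [0,6); WM=−∞
i=1 t=17 v=3: → [12,18); WM=−∞
i=2 t=0 v=9: → [0,6); WM=−∞
i=3 t=20 v=8: → [18,24); WM=18; [0,6) fires=18 [12,18) fires=3
i=4 t=9 v=1: DROP (t<18-1); WM=18
i=5 t=22 v=9: → [18,24); WM=18
i=6 t=21 v=3: → [18,24); WM=18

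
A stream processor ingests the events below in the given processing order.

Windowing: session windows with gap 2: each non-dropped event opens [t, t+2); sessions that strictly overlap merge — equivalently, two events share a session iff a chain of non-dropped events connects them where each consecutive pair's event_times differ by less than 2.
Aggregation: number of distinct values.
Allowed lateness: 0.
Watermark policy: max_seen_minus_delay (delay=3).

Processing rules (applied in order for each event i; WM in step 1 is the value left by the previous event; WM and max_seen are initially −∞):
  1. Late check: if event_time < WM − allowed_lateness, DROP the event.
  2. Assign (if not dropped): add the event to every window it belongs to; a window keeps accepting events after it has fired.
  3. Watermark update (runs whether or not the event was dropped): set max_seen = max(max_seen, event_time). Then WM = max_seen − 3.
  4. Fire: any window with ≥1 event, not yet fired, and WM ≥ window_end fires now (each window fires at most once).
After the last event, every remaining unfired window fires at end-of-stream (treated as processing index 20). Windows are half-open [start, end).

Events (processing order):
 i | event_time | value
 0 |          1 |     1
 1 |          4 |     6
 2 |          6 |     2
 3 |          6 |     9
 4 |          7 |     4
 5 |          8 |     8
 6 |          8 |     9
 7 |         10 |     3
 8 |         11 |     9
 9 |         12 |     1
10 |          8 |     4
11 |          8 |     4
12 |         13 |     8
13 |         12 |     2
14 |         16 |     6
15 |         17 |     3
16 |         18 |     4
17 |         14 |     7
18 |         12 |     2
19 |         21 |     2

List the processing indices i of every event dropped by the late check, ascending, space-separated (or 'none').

10 11 17 18

i=0 t=1 v=1: → [1,3); WM=-2
i=1 t=4 v=6: → [4,6); WM=1
i=2 t=6 v=2: → [6,8); WM=3
i=3 t=6 v=9: → [6,8); WM=3
i=4 t=7 v=4: → [6,9); WM=4
i=5 t=8 v=8: → [6,10); WM=5
i=6 t=8 v=9: → [6,10); WM=5
i=7 t=10 v=3: → [10,12); WM=7
i=8 t=11 v=9: → [10,13); WM=8
i=9 t=12 v=1: → [10,14); WM=9
i=10 t=8 v=4: DROP (t<9-0); WM=9
i=11 t=8 v=4: DROP (t<9-0); WM=9
i=12 t=13 v=8: → [10,15); WM=10
i=13 t=12 v=2: → [10,15); WM=10
i=14 t=16 v=6: → [16,18); WM=13
i=15 t=17 v=3: → [16,19); WM=14
i=16 t=18 v=4: → [16,20); WM=15
i=17 t=14 v=7: DROP (t<15-0); WM=15
i=18 t=12 v=2: DROP (t<15-0); WM=15
i=19 t=21 v=2: → [21,23); WM=18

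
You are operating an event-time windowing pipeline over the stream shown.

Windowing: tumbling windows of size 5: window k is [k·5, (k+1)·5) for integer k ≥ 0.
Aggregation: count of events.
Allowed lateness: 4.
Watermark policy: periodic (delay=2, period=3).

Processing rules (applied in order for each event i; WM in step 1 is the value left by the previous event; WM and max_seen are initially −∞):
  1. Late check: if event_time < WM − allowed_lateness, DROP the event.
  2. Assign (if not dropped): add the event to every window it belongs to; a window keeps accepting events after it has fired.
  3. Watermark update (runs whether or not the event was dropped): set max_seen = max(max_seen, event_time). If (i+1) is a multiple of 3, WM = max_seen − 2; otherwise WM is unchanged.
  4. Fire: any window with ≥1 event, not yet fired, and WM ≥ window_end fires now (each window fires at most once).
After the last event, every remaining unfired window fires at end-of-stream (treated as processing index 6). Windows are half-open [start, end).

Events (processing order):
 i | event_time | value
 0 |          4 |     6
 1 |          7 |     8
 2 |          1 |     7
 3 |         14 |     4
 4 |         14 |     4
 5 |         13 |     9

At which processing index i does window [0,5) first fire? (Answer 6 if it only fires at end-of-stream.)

2

i=0 t=4 v=6: → [0,5); WM=−∞
i=1 t=7 v=8: → [5,10); WM=−∞
i=2 t=1 v=7: → [0,5); WM=5; [0,5) fires=2
i=3 t=14 v=4: → [10,15); WM=5
i=4 t=14 v=4: → [10,15); WM=5
i=5 t=13 v=9: → [10,15); WM=12; [5,10) fires=1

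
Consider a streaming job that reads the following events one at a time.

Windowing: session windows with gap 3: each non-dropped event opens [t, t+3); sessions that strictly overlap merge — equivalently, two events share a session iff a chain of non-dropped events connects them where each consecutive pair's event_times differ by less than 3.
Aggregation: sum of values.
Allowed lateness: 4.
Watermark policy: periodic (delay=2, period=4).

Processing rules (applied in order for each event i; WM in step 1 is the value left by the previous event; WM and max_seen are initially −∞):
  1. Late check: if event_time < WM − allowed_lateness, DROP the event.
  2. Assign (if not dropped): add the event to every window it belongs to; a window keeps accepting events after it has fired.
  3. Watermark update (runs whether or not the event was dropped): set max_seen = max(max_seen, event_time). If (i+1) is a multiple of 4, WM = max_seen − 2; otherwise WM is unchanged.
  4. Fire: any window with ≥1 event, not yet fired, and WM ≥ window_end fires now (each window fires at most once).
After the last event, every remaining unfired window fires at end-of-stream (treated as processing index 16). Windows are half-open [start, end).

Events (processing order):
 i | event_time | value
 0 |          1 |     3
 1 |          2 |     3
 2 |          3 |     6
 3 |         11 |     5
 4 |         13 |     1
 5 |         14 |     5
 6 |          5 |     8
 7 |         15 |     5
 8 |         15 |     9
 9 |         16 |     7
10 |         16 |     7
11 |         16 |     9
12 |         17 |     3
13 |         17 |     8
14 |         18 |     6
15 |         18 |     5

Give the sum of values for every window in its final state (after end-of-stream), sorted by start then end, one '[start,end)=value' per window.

i=0 t=1 v=3: → [1,4); WM=−∞
i=1 t=2 v=3: → [1,5); WM=−∞
i=2 t=3 v=6: → [1,6); WM=−∞
i=3 t=11 v=5: → [11,14); WM=9
i=4 t=13 v=1: → [11,16); WM=9
i=5 t=14 v=5: → [11,17); WM=9
i=6 t=5 v=8: → [1,8); WM=9
i=7 t=15 v=5: → [11,18); WM=13
i=8 t=15 v=9: → [11,18); WM=13
i=9 t=16 v=7: → [11,19); WM=13
i=10 t=16 v=7: → [11,19); WM=13
i=11 t=16 v=9: → [11,19); WM=14
i=12 t=17 v=3: → [11,20); WM=14
i=13 t=17 v=8: → [11,20); WM=14
i=14 t=18 v=6: → [11,21); WM=14
i=15 t=18 v=5: → [11,21); WM=16

[1,8)=20 [11,21)=70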